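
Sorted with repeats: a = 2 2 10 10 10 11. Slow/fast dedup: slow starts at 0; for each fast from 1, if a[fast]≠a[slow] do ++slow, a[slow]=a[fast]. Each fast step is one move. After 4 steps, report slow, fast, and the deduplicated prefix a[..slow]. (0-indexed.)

(s=0,f=1) a[fast]=2=a[slow] dup → fast++
(s=0,f=2) a[fast]=10≠a[slow]=2 write a[1]=10 → slow++,fast++
(s=1,f=3) a[fast]=10=a[slow] dup → fast++
(s=1,f=4) a[fast]=10=a[slow] dup → fast++

slow=1, fast=5, prefix=[2, 10]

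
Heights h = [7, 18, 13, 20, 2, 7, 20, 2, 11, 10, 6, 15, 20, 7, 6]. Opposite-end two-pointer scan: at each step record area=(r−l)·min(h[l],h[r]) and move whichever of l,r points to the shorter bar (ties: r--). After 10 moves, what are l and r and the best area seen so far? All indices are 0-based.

l=3, r=7, best area=198

[0,14] min(7,6)*14=84 best=84 * → r--
[0,13] min(7,7)*13=91 best=91 * → r--
[0,12] min(7,20)*12=84 best=91 → l++
[1,12] min(18,20)*11=198 best=198 * → l++
[2,12] min(13,20)*10=130 best=198 → l++
[3,12] min(20,20)*9=180 best=198 → r--
[3,11] min(20,15)*8=120 best=198 → r--
[3,10] min(20,6)*7=42 best=198 → r--
[3,9] min(20,10)*6=60 best=198 → r--
[3,8] min(20,11)*5=55 best=198 → r--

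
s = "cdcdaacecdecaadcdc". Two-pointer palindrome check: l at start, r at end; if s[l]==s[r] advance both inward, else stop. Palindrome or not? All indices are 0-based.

[0,17] 'c'=='c' → l++,r--
[1,16] 'd'=='d' → l++,r--
[2,15] 'c'=='c' → l++,r--
[3,14] 'd'=='d' → l++,r--
[4,13] 'a'=='a' → l++,r--
[5,12] 'a'=='a' → l++,r--
[6,11] 'c'=='c' → l++,r--
[7,10] 'e'=='e' → l++,r--
[8,9] 'c'!='d' → stop

not a palindrome (mismatch at 8,9)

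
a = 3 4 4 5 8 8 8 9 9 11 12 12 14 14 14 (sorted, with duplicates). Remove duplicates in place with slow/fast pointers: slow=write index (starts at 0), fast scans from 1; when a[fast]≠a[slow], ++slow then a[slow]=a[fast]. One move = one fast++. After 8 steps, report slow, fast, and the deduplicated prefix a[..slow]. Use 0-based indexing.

(s=0,f=1) a[fast]=4≠a[slow]=3 write a[1]=4 → slow++,fast++
(s=1,f=2) a[fast]=4=a[slow] dup → fast++
(s=1,f=3) a[fast]=5≠a[slow]=4 write a[2]=5 → slow++,fast++
(s=2,f=4) a[fast]=8≠a[slow]=5 write a[3]=8 → slow++,fast++
(s=3,f=5) a[fast]=8=a[slow] dup → fast++
(s=3,f=6) a[fast]=8=a[slow] dup → fast++
(s=3,f=7) a[fast]=9≠a[slow]=8 write a[4]=9 → slow++,fast++
(s=4,f=8) a[fast]=9=a[slow] dup → fast++

slow=4, fast=9, prefix=[3, 4, 5, 8, 9]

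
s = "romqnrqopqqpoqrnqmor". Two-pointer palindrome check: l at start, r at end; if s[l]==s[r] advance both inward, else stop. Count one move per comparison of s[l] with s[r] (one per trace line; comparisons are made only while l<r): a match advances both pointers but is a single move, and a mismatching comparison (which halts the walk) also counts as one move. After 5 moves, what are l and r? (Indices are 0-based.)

l=5, r=14

[0,19] 'r'=='r' → l++,r--
[1,18] 'o'=='o' → l++,r--
[2,17] 'm'=='m' → l++,r--
[3,16] 'q'=='q' → l++,r--
[4,15] 'n'=='n' → l++,r--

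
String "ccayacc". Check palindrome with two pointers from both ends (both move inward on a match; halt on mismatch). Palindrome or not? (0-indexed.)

palindrome

l=0 r=6: 'c'=='c', l++,r--
l=1 r=5: 'c'=='c', l++,r--
l=2 r=4: 'a'=='a', l++,r--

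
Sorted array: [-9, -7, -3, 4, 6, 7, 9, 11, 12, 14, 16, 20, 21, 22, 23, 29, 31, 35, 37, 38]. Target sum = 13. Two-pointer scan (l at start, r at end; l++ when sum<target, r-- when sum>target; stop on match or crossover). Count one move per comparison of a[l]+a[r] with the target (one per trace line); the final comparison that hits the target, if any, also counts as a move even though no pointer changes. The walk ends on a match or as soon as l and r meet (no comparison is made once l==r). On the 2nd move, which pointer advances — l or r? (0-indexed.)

l=0 r=19: -9+38=29 >13, r--
l=0 r=18: -9+37=28 >13, r--

r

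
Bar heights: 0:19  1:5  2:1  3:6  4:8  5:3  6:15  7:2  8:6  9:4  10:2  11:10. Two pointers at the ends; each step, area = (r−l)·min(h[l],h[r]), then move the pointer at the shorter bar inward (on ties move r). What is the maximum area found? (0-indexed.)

[0,11] min(19,10)*11=110 best=110 * → r--
[0,10] min(19,2)*10=20 best=110 → r--
[0,9] min(19,4)*9=36 best=110 → r--
[0,8] min(19,6)*8=48 best=110 → r--
[0,7] min(19,2)*7=14 best=110 → r--
[0,6] min(19,15)*6=90 best=110 → r--
[0,5] min(19,3)*5=15 best=110 → r--
[0,4] min(19,8)*4=32 best=110 → r--
[0,3] min(19,6)*3=18 best=110 → r--
[0,2] min(19,1)*2=2 best=110 → r--
[0,1] min(19,5)*1=5 best=110 → r--

max area = 110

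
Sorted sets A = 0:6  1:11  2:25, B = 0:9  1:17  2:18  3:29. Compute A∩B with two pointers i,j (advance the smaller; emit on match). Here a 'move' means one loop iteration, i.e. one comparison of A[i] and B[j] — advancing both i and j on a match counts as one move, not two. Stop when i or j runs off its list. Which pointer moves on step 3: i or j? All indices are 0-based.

i

[i=0,j=0] 6<9 → i++
[i=1,j=0] 11>9 → j++
[i=1,j=1] 11<17 → i++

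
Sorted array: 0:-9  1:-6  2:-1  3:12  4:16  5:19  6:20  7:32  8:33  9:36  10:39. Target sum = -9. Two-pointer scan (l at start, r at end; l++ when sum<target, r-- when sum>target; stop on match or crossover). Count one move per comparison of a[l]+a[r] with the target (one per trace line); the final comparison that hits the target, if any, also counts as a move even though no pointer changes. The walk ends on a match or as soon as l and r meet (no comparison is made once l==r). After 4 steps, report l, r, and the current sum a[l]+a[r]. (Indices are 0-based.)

[0,10] -9+39=30 >-9 → r--
[0,9] -9+36=27 >-9 → r--
[0,8] -9+33=24 >-9 → r--
[0,7] -9+32=23 >-9 → r--

l=0, r=6, sum=11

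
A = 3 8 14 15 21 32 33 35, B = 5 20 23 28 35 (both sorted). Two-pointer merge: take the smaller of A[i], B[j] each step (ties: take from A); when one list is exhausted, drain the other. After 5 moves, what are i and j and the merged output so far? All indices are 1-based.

i=1 j=1: A[i]=3<=B[j]=5 take 3, i++
i=2 j=1: A[i]=8>B[j]=5 take 5, j++
i=2 j=2: A[i]=8<=B[j]=20 take 8, i++
i=3 j=2: A[i]=14<=B[j]=20 take 14, i++
i=4 j=2: A[i]=15<=B[j]=20 take 15, i++

i=5, j=2, merged so far=[3, 5, 8, 14, 15]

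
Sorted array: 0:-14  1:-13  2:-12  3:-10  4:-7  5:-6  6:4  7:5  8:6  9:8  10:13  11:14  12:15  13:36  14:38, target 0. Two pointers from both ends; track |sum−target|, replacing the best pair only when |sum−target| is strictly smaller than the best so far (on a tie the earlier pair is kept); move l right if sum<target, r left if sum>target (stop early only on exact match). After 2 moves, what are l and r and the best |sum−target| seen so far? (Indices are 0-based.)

l=0, r=12, best |Δ|=22

[0,14] -14+38=24 d=24 * → r--
[0,13] -14+36=22 d=22 * → r--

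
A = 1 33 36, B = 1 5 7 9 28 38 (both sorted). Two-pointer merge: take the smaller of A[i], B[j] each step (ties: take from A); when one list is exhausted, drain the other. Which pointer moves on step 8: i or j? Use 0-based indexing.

i

i=0 j=0: A[i]=1<=B[j]=1 take 1, i++
i=1 j=0: A[i]=33>B[j]=1 take 1, j++
i=1 j=1: A[i]=33>B[j]=5 take 5, j++
i=1 j=2: A[i]=33>B[j]=7 take 7, j++
i=1 j=3: A[i]=33>B[j]=9 take 9, j++
i=1 j=4: A[i]=33>B[j]=28 take 28, j++
i=1 j=5: A[i]=33<=B[j]=38 take 33, i++
i=2 j=5: A[i]=36<=B[j]=38 take 36, i++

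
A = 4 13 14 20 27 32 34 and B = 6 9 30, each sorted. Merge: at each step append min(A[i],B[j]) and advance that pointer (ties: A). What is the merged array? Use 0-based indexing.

[i=0,j=0] A[i]=4<=B[j]=6 take 4 → i++
[i=1,j=0] A[i]=13>B[j]=6 take 6 → j++
[i=1,j=1] A[i]=13>B[j]=9 take 9 → j++
[i=1,j=2] A[i]=13<=B[j]=30 take 13 → i++
[i=2,j=2] A[i]=14<=B[j]=30 take 14 → i++
[i=3,j=2] A[i]=20<=B[j]=30 take 20 → i++
[i=4,j=2] A[i]=27<=B[j]=30 take 27 → i++
[i=5,j=2] A[i]=32>B[j]=30 take 30 → j++
[i=5,j=3] B done, take A[i]=32 → i++
[i=6,j=3] B done, take A[i]=34 → i++

[4, 6, 9, 13, 14, 20, 27, 30, 32, 34]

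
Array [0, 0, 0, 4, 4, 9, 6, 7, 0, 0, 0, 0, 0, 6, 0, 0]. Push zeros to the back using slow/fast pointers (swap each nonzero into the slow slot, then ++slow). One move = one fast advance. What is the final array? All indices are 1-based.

slow=1 fast=1: a[fast]=0, fast++
slow=1 fast=2: a[fast]=0, fast++
slow=1 fast=3: a[fast]=0, fast++
slow=1 fast=4: a[fast]=4≠0 swap→a[1]=4, slow++,fast++
slow=2 fast=5: a[fast]=4≠0 swap→a[2]=4, slow++,fast++
slow=3 fast=6: a[fast]=9≠0 swap→a[3]=9, slow++,fast++
slow=4 fast=7: a[fast]=6≠0 swap→a[4]=6, slow++,fast++
slow=5 fast=8: a[fast]=7≠0 swap→a[5]=7, slow++,fast++
slow=6 fast=9: a[fast]=0, fast++
slow=6 fast=10: a[fast]=0, fast++
slow=6 fast=11: a[fast]=0, fast++
slow=6 fast=12: a[fast]=0, fast++
slow=6 fast=13: a[fast]=0, fast++
slow=6 fast=14: a[fast]=6≠0 swap→a[6]=6, slow++,fast++
slow=7 fast=15: a[fast]=0, fast++
slow=7 fast=16: a[fast]=0, fast++

[4, 4, 9, 6, 7, 6, 0, 0, 0, 0, 0, 0, 0, 0, 0, 0]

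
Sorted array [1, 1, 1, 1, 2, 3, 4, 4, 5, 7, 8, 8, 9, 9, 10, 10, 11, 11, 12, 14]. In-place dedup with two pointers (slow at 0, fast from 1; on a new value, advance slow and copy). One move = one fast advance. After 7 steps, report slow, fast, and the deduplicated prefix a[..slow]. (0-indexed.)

slow=3, fast=8, prefix=[1, 2, 3, 4]

(s=0,f=1) a[fast]=1=a[slow] dup → fast++
(s=0,f=2) a[fast]=1=a[slow] dup → fast++
(s=0,f=3) a[fast]=1=a[slow] dup → fast++
(s=0,f=4) a[fast]=2≠a[slow]=1 write a[1]=2 → slow++,fast++
(s=1,f=5) a[fast]=3≠a[slow]=2 write a[2]=3 → slow++,fast++
(s=2,f=6) a[fast]=4≠a[slow]=3 write a[3]=4 → slow++,fast++
(s=3,f=7) a[fast]=4=a[slow] dup → fast++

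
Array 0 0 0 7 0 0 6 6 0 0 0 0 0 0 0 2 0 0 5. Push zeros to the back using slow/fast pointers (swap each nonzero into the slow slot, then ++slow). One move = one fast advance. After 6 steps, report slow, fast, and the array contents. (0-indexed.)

slow=0 fast=0: a[fast]=0, fast++
slow=0 fast=1: a[fast]=0, fast++
slow=0 fast=2: a[fast]=0, fast++
slow=0 fast=3: a[fast]=7≠0 swap→a[0]=7, slow++,fast++
slow=1 fast=4: a[fast]=0, fast++
slow=1 fast=5: a[fast]=0, fast++

slow=1, fast=6, a=[7, 0, 0, 0, 0, 0, 6, 6, 0, 0, 0, 0, 0, 0, 0, 2, 0, 0, 5]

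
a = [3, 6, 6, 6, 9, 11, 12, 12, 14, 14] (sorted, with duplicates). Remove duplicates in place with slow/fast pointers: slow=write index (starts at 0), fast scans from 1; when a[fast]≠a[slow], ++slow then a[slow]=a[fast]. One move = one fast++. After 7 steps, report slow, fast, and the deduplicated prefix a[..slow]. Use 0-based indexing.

slow=4, fast=8, prefix=[3, 6, 9, 11, 12]

slow=0 fast=1: a[fast]=6≠a[slow]=3 write a[1]=6, slow++,fast++
slow=1 fast=2: a[fast]=6=a[slow] dup, fast++
slow=1 fast=3: a[fast]=6=a[slow] dup, fast++
slow=1 fast=4: a[fast]=9≠a[slow]=6 write a[2]=9, slow++,fast++
slow=2 fast=5: a[fast]=11≠a[slow]=9 write a[3]=11, slow++,fast++
slow=3 fast=6: a[fast]=12≠a[slow]=11 write a[4]=12, slow++,fast++
slow=4 fast=7: a[fast]=12=a[slow] dup, fast++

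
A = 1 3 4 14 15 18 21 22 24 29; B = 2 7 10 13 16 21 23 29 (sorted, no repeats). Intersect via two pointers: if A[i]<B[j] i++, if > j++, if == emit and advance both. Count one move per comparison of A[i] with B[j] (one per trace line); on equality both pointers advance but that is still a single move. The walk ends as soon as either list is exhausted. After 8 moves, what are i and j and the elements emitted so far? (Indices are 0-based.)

i=0 j=0: 1<2, i++
i=1 j=0: 3>2, j++
i=1 j=1: 3<7, i++
i=2 j=1: 4<7, i++
i=3 j=1: 14>7, j++
i=3 j=2: 14>10, j++
i=3 j=3: 14>13, j++
i=3 j=4: 14<16, i++

i=4, j=4, emitted=[]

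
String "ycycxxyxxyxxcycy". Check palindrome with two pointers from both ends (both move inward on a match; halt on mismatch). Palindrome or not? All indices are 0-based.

l=0 r=15: 'y'=='y', l++,r--
l=1 r=14: 'c'=='c', l++,r--
l=2 r=13: 'y'=='y', l++,r--
l=3 r=12: 'c'=='c', l++,r--
l=4 r=11: 'x'=='x', l++,r--
l=5 r=10: 'x'=='x', l++,r--
l=6 r=9: 'y'=='y', l++,r--
l=7 r=8: 'x'=='x', l++,r--

palindrome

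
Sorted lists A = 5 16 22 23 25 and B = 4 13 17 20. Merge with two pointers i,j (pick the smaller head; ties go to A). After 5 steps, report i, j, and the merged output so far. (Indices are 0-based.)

i=0 j=0: A[i]=5>B[j]=4 take 4, j++
i=0 j=1: A[i]=5<=B[j]=13 take 5, i++
i=1 j=1: A[i]=16>B[j]=13 take 13, j++
i=1 j=2: A[i]=16<=B[j]=17 take 16, i++
i=2 j=2: A[i]=22>B[j]=17 take 17, j++

i=2, j=3, merged so far=[4, 5, 13, 16, 17]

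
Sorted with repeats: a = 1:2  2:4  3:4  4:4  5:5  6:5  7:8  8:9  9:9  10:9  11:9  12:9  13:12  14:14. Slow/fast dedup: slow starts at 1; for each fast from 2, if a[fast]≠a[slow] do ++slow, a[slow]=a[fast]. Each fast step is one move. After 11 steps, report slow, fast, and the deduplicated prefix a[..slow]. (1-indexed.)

slow=5, fast=13, prefix=[2, 4, 5, 8, 9]

slow=1 fast=2: a[fast]=4≠a[slow]=2 write a[2]=4, slow++,fast++
slow=2 fast=3: a[fast]=4=a[slow] dup, fast++
slow=2 fast=4: a[fast]=4=a[slow] dup, fast++
slow=2 fast=5: a[fast]=5≠a[slow]=4 write a[3]=5, slow++,fast++
slow=3 fast=6: a[fast]=5=a[slow] dup, fast++
slow=3 fast=7: a[fast]=8≠a[slow]=5 write a[4]=8, slow++,fast++
slow=4 fast=8: a[fast]=9≠a[slow]=8 write a[5]=9, slow++,fast++
slow=5 fast=9: a[fast]=9=a[slow] dup, fast++
slow=5 fast=10: a[fast]=9=a[slow] dup, fast++
slow=5 fast=11: a[fast]=9=a[slow] dup, fast++
slow=5 fast=12: a[fast]=9=a[slow] dup, fast++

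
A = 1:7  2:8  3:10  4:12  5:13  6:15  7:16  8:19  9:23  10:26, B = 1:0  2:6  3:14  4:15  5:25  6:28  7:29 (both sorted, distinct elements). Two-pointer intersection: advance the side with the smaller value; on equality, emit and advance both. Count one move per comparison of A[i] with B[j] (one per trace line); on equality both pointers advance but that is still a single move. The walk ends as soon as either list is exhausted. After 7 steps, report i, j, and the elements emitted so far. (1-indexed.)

i=6, j=3, emitted=[]

i=1 j=1: 7>0, j++
i=1 j=2: 7>6, j++
i=1 j=3: 7<14, i++
i=2 j=3: 8<14, i++
i=3 j=3: 10<14, i++
i=4 j=3: 12<14, i++
i=5 j=3: 13<14, i++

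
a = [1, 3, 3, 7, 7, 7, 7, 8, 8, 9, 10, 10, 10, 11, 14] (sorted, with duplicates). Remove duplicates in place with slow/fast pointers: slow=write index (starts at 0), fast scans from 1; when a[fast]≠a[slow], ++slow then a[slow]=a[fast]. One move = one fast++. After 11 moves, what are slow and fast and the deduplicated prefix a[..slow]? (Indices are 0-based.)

slow=0 fast=1: a[fast]=3≠a[slow]=1 write a[1]=3, slow++,fast++
slow=1 fast=2: a[fast]=3=a[slow] dup, fast++
slow=1 fast=3: a[fast]=7≠a[slow]=3 write a[2]=7, slow++,fast++
slow=2 fast=4: a[fast]=7=a[slow] dup, fast++
slow=2 fast=5: a[fast]=7=a[slow] dup, fast++
slow=2 fast=6: a[fast]=7=a[slow] dup, fast++
slow=2 fast=7: a[fast]=8≠a[slow]=7 write a[3]=8, slow++,fast++
slow=3 fast=8: a[fast]=8=a[slow] dup, fast++
slow=3 fast=9: a[fast]=9≠a[slow]=8 write a[4]=9, slow++,fast++
slow=4 fast=10: a[fast]=10≠a[slow]=9 write a[5]=10, slow++,fast++
slow=5 fast=11: a[fast]=10=a[slow] dup, fast++

slow=5, fast=12, prefix=[1, 3, 7, 8, 9, 10]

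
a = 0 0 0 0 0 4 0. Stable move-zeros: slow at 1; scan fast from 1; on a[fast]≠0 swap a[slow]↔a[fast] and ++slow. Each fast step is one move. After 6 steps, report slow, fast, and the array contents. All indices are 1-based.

slow=2, fast=7, a=[4, 0, 0, 0, 0, 0, 0]

slow=1 fast=1: a[fast]=0, fast++
slow=1 fast=2: a[fast]=0, fast++
slow=1 fast=3: a[fast]=0, fast++
slow=1 fast=4: a[fast]=0, fast++
slow=1 fast=5: a[fast]=0, fast++
slow=1 fast=6: a[fast]=4≠0 swap→a[1]=4, slow++,fast++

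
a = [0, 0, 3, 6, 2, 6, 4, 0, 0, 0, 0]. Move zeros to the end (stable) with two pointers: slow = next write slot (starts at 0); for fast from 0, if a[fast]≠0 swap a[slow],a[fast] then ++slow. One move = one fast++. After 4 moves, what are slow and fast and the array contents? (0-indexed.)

slow=2, fast=4, a=[3, 6, 0, 0, 2, 6, 4, 0, 0, 0, 0]

slow=0 fast=0: a[fast]=0, fast++
slow=0 fast=1: a[fast]=0, fast++
slow=0 fast=2: a[fast]=3≠0 swap→a[0]=3, slow++,fast++
slow=1 fast=3: a[fast]=6≠0 swap→a[1]=6, slow++,fast++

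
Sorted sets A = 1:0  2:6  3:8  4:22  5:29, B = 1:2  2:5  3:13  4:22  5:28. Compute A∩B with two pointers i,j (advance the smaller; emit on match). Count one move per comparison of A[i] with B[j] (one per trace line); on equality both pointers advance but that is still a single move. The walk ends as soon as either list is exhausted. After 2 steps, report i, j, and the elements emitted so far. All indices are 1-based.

i=2, j=2, emitted=[]

i=1 j=1: 0<2, i++
i=2 j=1: 6>2, j++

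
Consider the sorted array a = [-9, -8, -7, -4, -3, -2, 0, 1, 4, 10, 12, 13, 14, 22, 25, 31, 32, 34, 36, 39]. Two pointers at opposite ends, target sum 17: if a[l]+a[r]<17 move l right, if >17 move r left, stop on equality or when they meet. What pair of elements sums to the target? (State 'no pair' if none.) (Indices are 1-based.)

[1,20] -9+39=30 >17 → r--
[1,19] -9+36=27 >17 → r--
[1,18] -9+34=25 >17 → r--
[1,17] -9+32=23 >17 → r--
[1,16] -9+31=22 >17 → r--
[1,15] -9+25=16 <17 → l++
[2,15] -8+25=17 → found

(-8, 25)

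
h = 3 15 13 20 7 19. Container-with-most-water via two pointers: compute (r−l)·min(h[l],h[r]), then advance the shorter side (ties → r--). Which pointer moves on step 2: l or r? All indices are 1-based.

l

l=1 r=6: min(3,19)*5=15 best=15 *, l++
l=2 r=6: min(15,19)*4=60 best=60 *, l++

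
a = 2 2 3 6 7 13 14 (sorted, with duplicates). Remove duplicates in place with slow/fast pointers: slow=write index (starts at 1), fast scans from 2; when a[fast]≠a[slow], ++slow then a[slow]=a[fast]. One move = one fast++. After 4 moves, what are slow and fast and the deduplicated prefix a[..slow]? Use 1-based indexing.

slow=4, fast=6, prefix=[2, 3, 6, 7]

slow=1 fast=2: a[fast]=2=a[slow] dup, fast++
slow=1 fast=3: a[fast]=3≠a[slow]=2 write a[2]=3, slow++,fast++
slow=2 fast=4: a[fast]=6≠a[slow]=3 write a[3]=6, slow++,fast++
slow=3 fast=5: a[fast]=7≠a[slow]=6 write a[4]=7, slow++,fast++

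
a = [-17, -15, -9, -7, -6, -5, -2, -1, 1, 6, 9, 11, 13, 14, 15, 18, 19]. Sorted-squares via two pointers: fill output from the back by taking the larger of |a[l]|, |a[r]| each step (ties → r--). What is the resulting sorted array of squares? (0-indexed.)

[1, 1, 4, 25, 36, 36, 49, 81, 81, 121, 169, 196, 225, 225, 289, 324, 361]

l=0 r=16: |-17|<=|19| out[16]=361, r--
l=0 r=15: |-17|<=|18| out[15]=324, r--
l=0 r=14: |-17|>|15| out[14]=289, l++
l=1 r=14: |-15|<=|15| out[13]=225, r--
l=1 r=13: |-15|>|14| out[12]=225, l++
l=2 r=13: |-9|<=|14| out[11]=196, r--
l=2 r=12: |-9|<=|13| out[10]=169, r--
l=2 r=11: |-9|<=|11| out[9]=121, r--
l=2 r=10: |-9|<=|9| out[8]=81, r--
l=2 r=9: |-9|>|6| out[7]=81, l++
l=3 r=9: |-7|>|6| out[6]=49, l++
l=4 r=9: |-6|<=|6| out[5]=36, r--
l=4 r=8: |-6|>|1| out[4]=36, l++
l=5 r=8: |-5|>|1| out[3]=25, l++
l=6 r=8: |-2|>|1| out[2]=4, l++
l=7 r=8: |-1|<=|1| out[1]=1, r--
l=7 r=7: |-1|<=|-1| out[0]=1, r--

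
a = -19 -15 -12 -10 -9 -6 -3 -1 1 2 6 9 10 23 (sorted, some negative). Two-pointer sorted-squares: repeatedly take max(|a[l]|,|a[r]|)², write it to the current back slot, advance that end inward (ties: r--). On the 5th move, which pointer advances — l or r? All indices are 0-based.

l=0 r=13: |-19|<=|23| out[13]=529, r--
l=0 r=12: |-19|>|10| out[12]=361, l++
l=1 r=12: |-15|>|10| out[11]=225, l++
l=2 r=12: |-12|>|10| out[10]=144, l++
l=3 r=12: |-10|<=|10| out[9]=100, r--

r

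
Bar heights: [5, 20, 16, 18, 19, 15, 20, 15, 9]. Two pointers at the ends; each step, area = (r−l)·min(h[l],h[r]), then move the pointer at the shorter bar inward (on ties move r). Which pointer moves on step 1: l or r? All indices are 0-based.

l

[0,8] min(5,9)*8=40 best=40 * → l++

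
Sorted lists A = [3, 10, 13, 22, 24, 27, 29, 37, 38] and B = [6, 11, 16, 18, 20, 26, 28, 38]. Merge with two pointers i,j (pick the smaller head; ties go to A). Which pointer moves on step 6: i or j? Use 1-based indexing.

[i=1,j=1] A[i]=3<=B[j]=6 take 3 → i++
[i=2,j=1] A[i]=10>B[j]=6 take 6 → j++
[i=2,j=2] A[i]=10<=B[j]=11 take 10 → i++
[i=3,j=2] A[i]=13>B[j]=11 take 11 → j++
[i=3,j=3] A[i]=13<=B[j]=16 take 13 → i++
[i=4,j=3] A[i]=22>B[j]=16 take 16 → j++

j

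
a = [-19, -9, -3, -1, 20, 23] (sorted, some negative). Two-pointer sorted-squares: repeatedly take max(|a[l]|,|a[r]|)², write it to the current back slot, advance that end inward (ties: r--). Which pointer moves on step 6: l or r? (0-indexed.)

l=0 r=5: |-19|<=|23| out[5]=529, r--
l=0 r=4: |-19|<=|20| out[4]=400, r--
l=0 r=3: |-19|>|-1| out[3]=361, l++
l=1 r=3: |-9|>|-1| out[2]=81, l++
l=2 r=3: |-3|>|-1| out[1]=9, l++
l=3 r=3: |-1|<=|-1| out[0]=1, r--

r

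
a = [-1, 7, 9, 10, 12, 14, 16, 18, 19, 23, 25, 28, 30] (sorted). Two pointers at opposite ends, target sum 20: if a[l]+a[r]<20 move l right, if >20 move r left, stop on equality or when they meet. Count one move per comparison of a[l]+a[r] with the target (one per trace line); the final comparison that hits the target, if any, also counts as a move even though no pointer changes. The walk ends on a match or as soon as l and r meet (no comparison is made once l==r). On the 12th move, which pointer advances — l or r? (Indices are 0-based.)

l

[0,12] -1+30=29 >20 → r--
[0,11] -1+28=27 >20 → r--
[0,10] -1+25=24 >20 → r--
[0,9] -1+23=22 >20 → r--
[0,8] -1+19=18 <20 → l++
[1,8] 7+19=26 >20 → r--
[1,7] 7+18=25 >20 → r--
[1,6] 7+16=23 >20 → r--
[1,5] 7+14=21 >20 → r--
[1,4] 7+12=19 <20 → l++
[2,4] 9+12=21 >20 → r--
[2,3] 9+10=19 <20 → l++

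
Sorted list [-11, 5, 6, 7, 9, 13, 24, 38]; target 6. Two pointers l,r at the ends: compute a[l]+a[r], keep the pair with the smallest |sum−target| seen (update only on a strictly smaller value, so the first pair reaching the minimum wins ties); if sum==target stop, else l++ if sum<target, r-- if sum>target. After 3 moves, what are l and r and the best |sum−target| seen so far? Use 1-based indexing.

l=2, r=6, best |Δ|=4

l=1 r=8: -11+38=27 d=21 *, r--
l=1 r=7: -11+24=13 d=7 *, r--
l=1 r=6: -11+13=2 d=4 *, l++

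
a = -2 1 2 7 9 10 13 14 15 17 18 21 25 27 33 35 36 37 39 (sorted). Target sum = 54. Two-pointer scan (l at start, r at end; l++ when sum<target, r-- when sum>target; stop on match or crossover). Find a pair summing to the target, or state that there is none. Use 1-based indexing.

l=1 r=19: -2+39=37 <54, l++
l=2 r=19: 1+39=40 <54, l++
l=3 r=19: 2+39=41 <54, l++
l=4 r=19: 7+39=46 <54, l++
l=5 r=19: 9+39=48 <54, l++
l=6 r=19: 10+39=49 <54, l++
l=7 r=19: 13+39=52 <54, l++
l=8 r=19: 14+39=53 <54, l++
l=9 r=19: 15+39=54, found

(15, 39)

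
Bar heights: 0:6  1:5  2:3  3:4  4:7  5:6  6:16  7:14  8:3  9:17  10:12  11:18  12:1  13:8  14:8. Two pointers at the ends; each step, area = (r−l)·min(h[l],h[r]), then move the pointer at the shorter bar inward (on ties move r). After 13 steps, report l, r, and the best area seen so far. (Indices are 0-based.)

l=10, r=11, best area=84

[0,14] min(6,8)*14=84 best=84 * → l++
[1,14] min(5,8)*13=65 best=84 → l++
[2,14] min(3,8)*12=36 best=84 → l++
[3,14] min(4,8)*11=44 best=84 → l++
[4,14] min(7,8)*10=70 best=84 → l++
[5,14] min(6,8)*9=54 best=84 → l++
[6,14] min(16,8)*8=64 best=84 → r--
[6,13] min(16,8)*7=56 best=84 → r--
[6,12] min(16,1)*6=6 best=84 → r--
[6,11] min(16,18)*5=80 best=84 → l++
[7,11] min(14,18)*4=56 best=84 → l++
[8,11] min(3,18)*3=9 best=84 → l++
[9,11] min(17,18)*2=34 best=84 → l++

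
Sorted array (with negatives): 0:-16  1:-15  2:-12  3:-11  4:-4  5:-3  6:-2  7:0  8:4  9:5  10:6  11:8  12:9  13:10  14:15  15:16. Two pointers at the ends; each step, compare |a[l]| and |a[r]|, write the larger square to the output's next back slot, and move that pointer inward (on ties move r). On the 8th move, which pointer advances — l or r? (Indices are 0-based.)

[0,15] |-16|<=|16| out[15]=256 → r--
[0,14] |-16|>|15| out[14]=256 → l++
[1,14] |-15|<=|15| out[13]=225 → r--
[1,13] |-15|>|10| out[12]=225 → l++
[2,13] |-12|>|10| out[11]=144 → l++
[3,13] |-11|>|10| out[10]=121 → l++
[4,13] |-4|<=|10| out[9]=100 → r--
[4,12] |-4|<=|9| out[8]=81 → r--

r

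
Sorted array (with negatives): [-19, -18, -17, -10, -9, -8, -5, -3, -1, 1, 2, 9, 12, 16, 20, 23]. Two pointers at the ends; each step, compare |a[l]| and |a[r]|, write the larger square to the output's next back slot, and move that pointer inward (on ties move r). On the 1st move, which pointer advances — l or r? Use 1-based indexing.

l=1 r=16: |-19|<=|23| out[16]=529, r--

r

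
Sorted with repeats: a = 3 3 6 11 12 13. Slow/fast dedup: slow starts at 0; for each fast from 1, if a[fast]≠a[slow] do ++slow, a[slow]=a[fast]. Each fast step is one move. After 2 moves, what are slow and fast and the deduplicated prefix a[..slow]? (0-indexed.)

slow=0 fast=1: a[fast]=3=a[slow] dup, fast++
slow=0 fast=2: a[fast]=6≠a[slow]=3 write a[1]=6, slow++,fast++

slow=1, fast=3, prefix=[3, 6]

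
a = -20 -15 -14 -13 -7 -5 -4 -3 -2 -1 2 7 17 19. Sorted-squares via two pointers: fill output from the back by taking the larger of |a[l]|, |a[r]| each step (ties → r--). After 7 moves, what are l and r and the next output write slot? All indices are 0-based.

[0,13] |-20|>|19| out[13]=400 → l++
[1,13] |-15|<=|19| out[12]=361 → r--
[1,12] |-15|<=|17| out[11]=289 → r--
[1,11] |-15|>|7| out[10]=225 → l++
[2,11] |-14|>|7| out[9]=196 → l++
[3,11] |-13|>|7| out[8]=169 → l++
[4,11] |-7|<=|7| out[7]=49 → r--

l=4, r=10, next write slot=6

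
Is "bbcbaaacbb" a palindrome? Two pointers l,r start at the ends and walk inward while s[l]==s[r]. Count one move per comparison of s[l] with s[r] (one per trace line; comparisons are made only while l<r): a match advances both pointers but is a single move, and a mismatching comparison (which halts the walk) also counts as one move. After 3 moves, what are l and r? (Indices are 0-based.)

l=0 r=9: 'b'=='b', l++,r--
l=1 r=8: 'b'=='b', l++,r--
l=2 r=7: 'c'=='c', l++,r--

l=3, r=6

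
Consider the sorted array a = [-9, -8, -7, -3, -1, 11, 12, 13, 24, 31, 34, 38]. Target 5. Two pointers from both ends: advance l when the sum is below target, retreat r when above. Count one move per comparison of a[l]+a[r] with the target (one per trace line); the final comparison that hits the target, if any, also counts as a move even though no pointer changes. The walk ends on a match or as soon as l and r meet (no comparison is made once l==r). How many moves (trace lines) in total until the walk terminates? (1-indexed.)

6 moves

l=1 r=12: -9+38=29 >5, r--
l=1 r=11: -9+34=25 >5, r--
l=1 r=10: -9+31=22 >5, r--
l=1 r=9: -9+24=15 >5, r--
l=1 r=8: -9+13=4 <5, l++
l=2 r=8: -8+13=5, found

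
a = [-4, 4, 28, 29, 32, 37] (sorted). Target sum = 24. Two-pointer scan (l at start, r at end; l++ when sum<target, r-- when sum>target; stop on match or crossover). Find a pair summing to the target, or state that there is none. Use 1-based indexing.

[1,6] -4+37=33 >24 → r--
[1,5] -4+32=28 >24 → r--
[1,4] -4+29=25 >24 → r--
[1,3] -4+28=24 → found

(-4, 28)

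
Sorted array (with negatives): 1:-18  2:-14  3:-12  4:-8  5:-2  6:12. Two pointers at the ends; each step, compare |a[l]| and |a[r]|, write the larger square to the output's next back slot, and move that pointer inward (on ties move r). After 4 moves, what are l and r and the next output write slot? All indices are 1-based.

l=1 r=6: |-18|>|12| out[6]=324, l++
l=2 r=6: |-14|>|12| out[5]=196, l++
l=3 r=6: |-12|<=|12| out[4]=144, r--
l=3 r=5: |-12|>|-2| out[3]=144, l++

l=4, r=5, next write slot=2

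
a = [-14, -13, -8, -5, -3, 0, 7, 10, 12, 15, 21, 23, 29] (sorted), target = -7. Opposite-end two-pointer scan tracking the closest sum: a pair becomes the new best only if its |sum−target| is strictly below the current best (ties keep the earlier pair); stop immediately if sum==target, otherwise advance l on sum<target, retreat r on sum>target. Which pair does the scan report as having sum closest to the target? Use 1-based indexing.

l=1 r=13: -14+29=15 d=22 *, r--
l=1 r=12: -14+23=9 d=16 *, r--
l=1 r=11: -14+21=7 d=14 *, r--
l=1 r=10: -14+15=1 d=8 *, r--
l=1 r=9: -14+12=-2 d=5 *, r--
l=1 r=8: -14+10=-4 d=3 *, r--
l=1 r=7: -14+7=-7 d=0 *, stop

pair (-14, 7) with sum -7 (|Δ|=0)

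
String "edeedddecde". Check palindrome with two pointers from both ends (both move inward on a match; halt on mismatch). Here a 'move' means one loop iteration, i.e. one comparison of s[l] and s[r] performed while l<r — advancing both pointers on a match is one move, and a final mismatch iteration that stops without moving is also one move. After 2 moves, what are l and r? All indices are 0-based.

l=2, r=8

[0,10] 'e'=='e' → l++,r--
[1,9] 'd'=='d' → l++,r--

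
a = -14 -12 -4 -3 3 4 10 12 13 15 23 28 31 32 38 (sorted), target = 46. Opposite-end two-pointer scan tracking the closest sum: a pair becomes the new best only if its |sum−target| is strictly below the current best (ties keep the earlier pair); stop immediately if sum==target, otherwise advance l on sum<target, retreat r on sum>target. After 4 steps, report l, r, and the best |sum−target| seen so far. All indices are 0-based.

l=4, r=14, best |Δ|=11

[0,14] -14+38=24 d=22 * → l++
[1,14] -12+38=26 d=20 * → l++
[2,14] -4+38=34 d=12 * → l++
[3,14] -3+38=35 d=11 * → l++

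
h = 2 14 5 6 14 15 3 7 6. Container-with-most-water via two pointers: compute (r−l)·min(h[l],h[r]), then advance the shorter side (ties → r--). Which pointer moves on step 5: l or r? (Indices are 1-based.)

l

l=1 r=9: min(2,6)*8=16 best=16 *, l++
l=2 r=9: min(14,6)*7=42 best=42 *, r--
l=2 r=8: min(14,7)*6=42 best=42, r--
l=2 r=7: min(14,3)*5=15 best=42, r--
l=2 r=6: min(14,15)*4=56 best=56 *, l++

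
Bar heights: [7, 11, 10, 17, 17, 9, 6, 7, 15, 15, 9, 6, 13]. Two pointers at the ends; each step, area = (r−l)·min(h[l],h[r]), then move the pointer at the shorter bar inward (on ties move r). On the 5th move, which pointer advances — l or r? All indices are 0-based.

[0,12] min(7,13)*12=84 best=84 * → l++
[1,12] min(11,13)*11=121 best=121 * → l++
[2,12] min(10,13)*10=100 best=121 → l++
[3,12] min(17,13)*9=117 best=121 → r--
[3,11] min(17,6)*8=48 best=121 → r--

r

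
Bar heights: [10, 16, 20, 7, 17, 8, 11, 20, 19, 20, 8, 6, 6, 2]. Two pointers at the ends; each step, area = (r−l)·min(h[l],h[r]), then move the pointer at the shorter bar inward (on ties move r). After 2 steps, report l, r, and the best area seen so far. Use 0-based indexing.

l=0 r=13: min(10,2)*13=26 best=26 *, r--
l=0 r=12: min(10,6)*12=72 best=72 *, r--

l=0, r=11, best area=72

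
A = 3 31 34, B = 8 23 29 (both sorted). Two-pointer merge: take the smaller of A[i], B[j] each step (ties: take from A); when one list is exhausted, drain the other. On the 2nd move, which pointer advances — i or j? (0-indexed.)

[i=0,j=0] A[i]=3<=B[j]=8 take 3 → i++
[i=1,j=0] A[i]=31>B[j]=8 take 8 → j++

j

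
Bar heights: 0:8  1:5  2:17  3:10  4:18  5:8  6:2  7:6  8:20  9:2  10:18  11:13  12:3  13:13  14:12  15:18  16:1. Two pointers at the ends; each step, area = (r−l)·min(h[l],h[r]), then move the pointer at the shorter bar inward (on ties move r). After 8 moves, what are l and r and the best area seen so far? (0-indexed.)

l=4, r=12, best area=221

[0,16] min(8,1)*16=16 best=16 * → r--
[0,15] min(8,18)*15=120 best=120 * → l++
[1,15] min(5,18)*14=70 best=120 → l++
[2,15] min(17,18)*13=221 best=221 * → l++
[3,15] min(10,18)*12=120 best=221 → l++
[4,15] min(18,18)*11=198 best=221 → r--
[4,14] min(18,12)*10=120 best=221 → r--
[4,13] min(18,13)*9=117 best=221 → r--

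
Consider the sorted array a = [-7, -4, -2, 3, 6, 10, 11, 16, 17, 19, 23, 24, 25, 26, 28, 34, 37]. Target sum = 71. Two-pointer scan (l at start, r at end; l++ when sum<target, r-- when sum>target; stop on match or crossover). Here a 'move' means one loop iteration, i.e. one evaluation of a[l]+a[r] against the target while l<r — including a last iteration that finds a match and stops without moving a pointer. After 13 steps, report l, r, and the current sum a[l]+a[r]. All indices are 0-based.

l=13, r=16, sum=63

l=0 r=16: -7+37=30 <71, l++
l=1 r=16: -4+37=33 <71, l++
l=2 r=16: -2+37=35 <71, l++
l=3 r=16: 3+37=40 <71, l++
l=4 r=16: 6+37=43 <71, l++
l=5 r=16: 10+37=47 <71, l++
l=6 r=16: 11+37=48 <71, l++
l=7 r=16: 16+37=53 <71, l++
l=8 r=16: 17+37=54 <71, l++
l=9 r=16: 19+37=56 <71, l++
l=10 r=16: 23+37=60 <71, l++
l=11 r=16: 24+37=61 <71, l++
l=12 r=16: 25+37=62 <71, l++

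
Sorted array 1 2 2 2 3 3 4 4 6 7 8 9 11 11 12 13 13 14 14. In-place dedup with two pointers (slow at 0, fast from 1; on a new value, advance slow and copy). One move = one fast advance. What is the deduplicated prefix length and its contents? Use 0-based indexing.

length 12; prefix = [1, 2, 3, 4, 6, 7, 8, 9, 11, 12, 13, 14]

slow=0 fast=1: a[fast]=2≠a[slow]=1 write a[1]=2, slow++,fast++
slow=1 fast=2: a[fast]=2=a[slow] dup, fast++
slow=1 fast=3: a[fast]=2=a[slow] dup, fast++
slow=1 fast=4: a[fast]=3≠a[slow]=2 write a[2]=3, slow++,fast++
slow=2 fast=5: a[fast]=3=a[slow] dup, fast++
slow=2 fast=6: a[fast]=4≠a[slow]=3 write a[3]=4, slow++,fast++
slow=3 fast=7: a[fast]=4=a[slow] dup, fast++
slow=3 fast=8: a[fast]=6≠a[slow]=4 write a[4]=6, slow++,fast++
slow=4 fast=9: a[fast]=7≠a[slow]=6 write a[5]=7, slow++,fast++
slow=5 fast=10: a[fast]=8≠a[slow]=7 write a[6]=8, slow++,fast++
slow=6 fast=11: a[fast]=9≠a[slow]=8 write a[7]=9, slow++,fast++
slow=7 fast=12: a[fast]=11≠a[slow]=9 write a[8]=11, slow++,fast++
slow=8 fast=13: a[fast]=11=a[slow] dup, fast++
slow=8 fast=14: a[fast]=12≠a[slow]=11 write a[9]=12, slow++,fast++
slow=9 fast=15: a[fast]=13≠a[slow]=12 write a[10]=13, slow++,fast++
slow=10 fast=16: a[fast]=13=a[slow] dup, fast++
slow=10 fast=17: a[fast]=14≠a[slow]=13 write a[11]=14, slow++,fast++
slow=11 fast=18: a[fast]=14=a[slow] dup, fast++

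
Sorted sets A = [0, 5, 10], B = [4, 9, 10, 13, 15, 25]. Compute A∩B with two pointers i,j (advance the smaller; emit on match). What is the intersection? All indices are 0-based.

i=0 j=0: 0<4, i++
i=1 j=0: 5>4, j++
i=1 j=1: 5<9, i++
i=2 j=1: 10>9, j++
i=2 j=2: 10==10 emit, i++,j++

intersection = [10]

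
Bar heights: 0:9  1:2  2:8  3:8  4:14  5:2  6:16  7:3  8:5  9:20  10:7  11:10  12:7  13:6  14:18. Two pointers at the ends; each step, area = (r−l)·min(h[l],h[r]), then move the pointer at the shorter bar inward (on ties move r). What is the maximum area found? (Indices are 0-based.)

[0,14] min(9,18)*14=126 best=126 * → l++
[1,14] min(2,18)*13=26 best=126 → l++
[2,14] min(8,18)*12=96 best=126 → l++
[3,14] min(8,18)*11=88 best=126 → l++
[4,14] min(14,18)*10=140 best=140 * → l++
[5,14] min(2,18)*9=18 best=140 → l++
[6,14] min(16,18)*8=128 best=140 → l++
[7,14] min(3,18)*7=21 best=140 → l++
[8,14] min(5,18)*6=30 best=140 → l++
[9,14] min(20,18)*5=90 best=140 → r--
[9,13] min(20,6)*4=24 best=140 → r--
[9,12] min(20,7)*3=21 best=140 → r--
[9,11] min(20,10)*2=20 best=140 → r--
[9,10] min(20,7)*1=7 best=140 → r--

max area = 140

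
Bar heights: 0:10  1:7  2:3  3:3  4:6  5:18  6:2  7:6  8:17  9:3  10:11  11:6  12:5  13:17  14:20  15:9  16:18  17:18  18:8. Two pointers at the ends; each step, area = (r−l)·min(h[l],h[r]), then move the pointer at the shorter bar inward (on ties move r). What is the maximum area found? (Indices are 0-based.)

[0,18] min(10,8)*18=144 best=144 * → r--
[0,17] min(10,18)*17=170 best=170 * → l++
[1,17] min(7,18)*16=112 best=170 → l++
[2,17] min(3,18)*15=45 best=170 → l++
[3,17] min(3,18)*14=42 best=170 → l++
[4,17] min(6,18)*13=78 best=170 → l++
[5,17] min(18,18)*12=216 best=216 * → r--
[5,16] min(18,18)*11=198 best=216 → r--
[5,15] min(18,9)*10=90 best=216 → r--
[5,14] min(18,20)*9=162 best=216 → l++
[6,14] min(2,20)*8=16 best=216 → l++
[7,14] min(6,20)*7=42 best=216 → l++
[8,14] min(17,20)*6=102 best=216 → l++
[9,14] min(3,20)*5=15 best=216 → l++
[10,14] min(11,20)*4=44 best=216 → l++
[11,14] min(6,20)*3=18 best=216 → l++
[12,14] min(5,20)*2=10 best=216 → l++
[13,14] min(17,20)*1=17 best=216 → l++

max area = 216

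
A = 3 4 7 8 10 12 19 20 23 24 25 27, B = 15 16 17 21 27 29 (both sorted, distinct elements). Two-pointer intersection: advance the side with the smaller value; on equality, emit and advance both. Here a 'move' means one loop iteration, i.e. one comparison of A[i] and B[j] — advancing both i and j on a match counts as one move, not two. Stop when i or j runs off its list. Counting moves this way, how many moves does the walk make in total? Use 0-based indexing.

16 moves

i=0 j=0: 3<15, i++
i=1 j=0: 4<15, i++
i=2 j=0: 7<15, i++
i=3 j=0: 8<15, i++
i=4 j=0: 10<15, i++
i=5 j=0: 12<15, i++
i=6 j=0: 19>15, j++
i=6 j=1: 19>16, j++
i=6 j=2: 19>17, j++
i=6 j=3: 19<21, i++
i=7 j=3: 20<21, i++
i=8 j=3: 23>21, j++
i=8 j=4: 23<27, i++
i=9 j=4: 24<27, i++
i=10 j=4: 25<27, i++
i=11 j=4: 27==27 emit, i++,j++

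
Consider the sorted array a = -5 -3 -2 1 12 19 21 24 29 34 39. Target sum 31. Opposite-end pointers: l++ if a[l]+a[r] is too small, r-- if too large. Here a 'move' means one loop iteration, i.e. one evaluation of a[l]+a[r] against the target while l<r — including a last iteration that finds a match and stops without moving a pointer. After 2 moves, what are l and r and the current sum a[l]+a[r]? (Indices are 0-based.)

l=1, r=9, sum=31

[0,10] -5+39=34 >31 → r--
[0,9] -5+34=29 <31 → l++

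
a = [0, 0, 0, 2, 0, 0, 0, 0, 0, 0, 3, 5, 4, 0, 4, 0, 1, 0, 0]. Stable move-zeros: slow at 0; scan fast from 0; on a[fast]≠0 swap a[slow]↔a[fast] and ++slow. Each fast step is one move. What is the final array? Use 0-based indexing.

slow=0 fast=0: a[fast]=0, fast++
slow=0 fast=1: a[fast]=0, fast++
slow=0 fast=2: a[fast]=0, fast++
slow=0 fast=3: a[fast]=2≠0 swap→a[0]=2, slow++,fast++
slow=1 fast=4: a[fast]=0, fast++
slow=1 fast=5: a[fast]=0, fast++
slow=1 fast=6: a[fast]=0, fast++
slow=1 fast=7: a[fast]=0, fast++
slow=1 fast=8: a[fast]=0, fast++
slow=1 fast=9: a[fast]=0, fast++
slow=1 fast=10: a[fast]=3≠0 swap→a[1]=3, slow++,fast++
slow=2 fast=11: a[fast]=5≠0 swap→a[2]=5, slow++,fast++
slow=3 fast=12: a[fast]=4≠0 swap→a[3]=4, slow++,fast++
slow=4 fast=13: a[fast]=0, fast++
slow=4 fast=14: a[fast]=4≠0 swap→a[4]=4, slow++,fast++
slow=5 fast=15: a[fast]=0, fast++
slow=5 fast=16: a[fast]=1≠0 swap→a[5]=1, slow++,fast++
slow=6 fast=17: a[fast]=0, fast++
slow=6 fast=18: a[fast]=0, fast++

[2, 3, 5, 4, 4, 1, 0, 0, 0, 0, 0, 0, 0, 0, 0, 0, 0, 0, 0]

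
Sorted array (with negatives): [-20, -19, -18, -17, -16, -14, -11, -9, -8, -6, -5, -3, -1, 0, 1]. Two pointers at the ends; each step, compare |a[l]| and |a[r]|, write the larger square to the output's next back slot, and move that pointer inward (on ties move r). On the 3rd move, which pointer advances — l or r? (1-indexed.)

l

l=1 r=15: |-20|>|1| out[15]=400, l++
l=2 r=15: |-19|>|1| out[14]=361, l++
l=3 r=15: |-18|>|1| out[13]=324, l++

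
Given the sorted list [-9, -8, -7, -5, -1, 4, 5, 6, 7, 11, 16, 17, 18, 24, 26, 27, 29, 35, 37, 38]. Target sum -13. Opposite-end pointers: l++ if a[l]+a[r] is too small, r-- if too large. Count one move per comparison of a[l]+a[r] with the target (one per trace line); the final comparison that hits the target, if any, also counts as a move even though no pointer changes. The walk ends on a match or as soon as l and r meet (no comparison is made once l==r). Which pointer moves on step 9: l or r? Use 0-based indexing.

l=0 r=19: -9+38=29 >-13, r--
l=0 r=18: -9+37=28 >-13, r--
l=0 r=17: -9+35=26 >-13, r--
l=0 r=16: -9+29=20 >-13, r--
l=0 r=15: -9+27=18 >-13, r--
l=0 r=14: -9+26=17 >-13, r--
l=0 r=13: -9+24=15 >-13, r--
l=0 r=12: -9+18=9 >-13, r--
l=0 r=11: -9+17=8 >-13, r--

r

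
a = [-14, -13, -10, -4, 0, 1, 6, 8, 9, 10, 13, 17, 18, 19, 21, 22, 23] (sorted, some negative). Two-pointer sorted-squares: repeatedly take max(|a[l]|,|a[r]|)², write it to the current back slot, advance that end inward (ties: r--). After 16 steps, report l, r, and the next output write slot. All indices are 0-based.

l=4, r=4, next write slot=0

l=0 r=16: |-14|<=|23| out[16]=529, r--
l=0 r=15: |-14|<=|22| out[15]=484, r--
l=0 r=14: |-14|<=|21| out[14]=441, r--
l=0 r=13: |-14|<=|19| out[13]=361, r--
l=0 r=12: |-14|<=|18| out[12]=324, r--
l=0 r=11: |-14|<=|17| out[11]=289, r--
l=0 r=10: |-14|>|13| out[10]=196, l++
l=1 r=10: |-13|<=|13| out[9]=169, r--
l=1 r=9: |-13|>|10| out[8]=169, l++
l=2 r=9: |-10|<=|10| out[7]=100, r--
l=2 r=8: |-10|>|9| out[6]=100, l++
l=3 r=8: |-4|<=|9| out[5]=81, r--
l=3 r=7: |-4|<=|8| out[4]=64, r--
l=3 r=6: |-4|<=|6| out[3]=36, r--
l=3 r=5: |-4|>|1| out[2]=16, l++
l=4 r=5: |0|<=|1| out[1]=1, r--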